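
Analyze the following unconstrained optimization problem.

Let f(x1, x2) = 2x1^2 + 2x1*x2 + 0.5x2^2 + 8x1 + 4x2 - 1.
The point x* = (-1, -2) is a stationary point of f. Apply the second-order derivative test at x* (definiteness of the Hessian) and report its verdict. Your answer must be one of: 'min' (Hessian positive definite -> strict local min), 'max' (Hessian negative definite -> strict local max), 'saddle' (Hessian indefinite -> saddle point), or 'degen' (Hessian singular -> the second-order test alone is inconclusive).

Compute the Hessian H = grad^2 f:
  H = [[4, 2], [2, 1]]
Verify stationarity: grad f(x*) = H x* + g = (0, 0).
Eigenvalues of H: 0, 5.
H has a zero eigenvalue (singular; positive semidefinite but not definite), so H is neither positive definite, negative definite, nor indefinite. The second-order test alone is inconclusive -> degen.
(Indeed, f is constant along the null direction of H through x*, so x* is not a strict local extremum.)

degen


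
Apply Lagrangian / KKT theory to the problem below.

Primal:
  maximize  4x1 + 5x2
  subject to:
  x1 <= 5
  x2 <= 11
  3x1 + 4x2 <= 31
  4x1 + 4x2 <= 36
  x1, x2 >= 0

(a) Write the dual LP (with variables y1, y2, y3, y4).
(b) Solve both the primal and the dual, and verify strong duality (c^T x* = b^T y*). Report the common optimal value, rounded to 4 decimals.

The standard primal-dual pair for 'max c^T x s.t. A x <= b, x >= 0' is:
  Dual:  min b^T y  s.t.  A^T y >= c,  y >= 0.

So the dual LP is:
  minimize  5y1 + 11y2 + 31y3 + 36y4
  subject to:
    y1 + 3y3 + 4y4 >= 4
    y2 + 4y3 + 4y4 >= 5
    y1, y2, y3, y4 >= 0

Solving the primal: x* = (5, 4).
  primal value c^T x* = 40.
Solving the dual: y* = (0, 0, 1, 0.25).
  dual value b^T y* = 40.
Strong duality: c^T x* = b^T y*. Confirmed.

40


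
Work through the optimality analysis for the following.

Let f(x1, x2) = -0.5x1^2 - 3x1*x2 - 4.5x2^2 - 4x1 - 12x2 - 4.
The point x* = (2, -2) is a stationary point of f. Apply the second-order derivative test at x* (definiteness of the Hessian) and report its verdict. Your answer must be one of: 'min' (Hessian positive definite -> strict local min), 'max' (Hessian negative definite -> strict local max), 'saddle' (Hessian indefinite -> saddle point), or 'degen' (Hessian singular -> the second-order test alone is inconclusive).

Compute the Hessian H = grad^2 f:
  H = [[-1, -3], [-3, -9]]
Verify stationarity: grad f(x*) = H x* + g = (0, 0).
Eigenvalues of H: -10, 0.
H has a zero eigenvalue (singular; negative semidefinite but not definite), so H is neither positive definite, negative definite, nor indefinite. The second-order test alone is inconclusive -> degen.
(Indeed, f is constant along the null direction of H through x*, so x* is not a strict local extremum.)

degen


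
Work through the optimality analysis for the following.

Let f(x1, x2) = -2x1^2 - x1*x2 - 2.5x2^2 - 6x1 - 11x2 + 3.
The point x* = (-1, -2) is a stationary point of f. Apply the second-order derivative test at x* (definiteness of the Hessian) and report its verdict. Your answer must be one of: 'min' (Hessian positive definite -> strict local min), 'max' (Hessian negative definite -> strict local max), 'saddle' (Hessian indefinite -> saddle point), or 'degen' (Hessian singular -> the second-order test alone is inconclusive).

Compute the Hessian H = grad^2 f:
  H = [[-4, -1], [-1, -5]]
Verify stationarity: grad f(x*) = H x* + g = (0, 0).
Eigenvalues of H: -5.618, -3.382.
Both eigenvalues < 0, so H is negative definite -> x* is a strict local max.

max


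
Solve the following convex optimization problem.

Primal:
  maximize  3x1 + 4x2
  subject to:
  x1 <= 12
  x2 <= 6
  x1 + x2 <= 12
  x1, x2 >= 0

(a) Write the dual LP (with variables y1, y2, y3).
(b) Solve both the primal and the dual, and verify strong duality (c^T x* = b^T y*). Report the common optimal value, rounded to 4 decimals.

The standard primal-dual pair for 'max c^T x s.t. A x <= b, x >= 0' is:
  Dual:  min b^T y  s.t.  A^T y >= c,  y >= 0.

So the dual LP is:
  minimize  12y1 + 6y2 + 12y3
  subject to:
    y1 + y3 >= 3
    y2 + y3 >= 4
    y1, y2, y3 >= 0

Solving the primal: x* = (6, 6).
  primal value c^T x* = 42.
Solving the dual: y* = (0, 1, 3).
  dual value b^T y* = 42.
Strong duality: c^T x* = b^T y*. Confirmed.

42


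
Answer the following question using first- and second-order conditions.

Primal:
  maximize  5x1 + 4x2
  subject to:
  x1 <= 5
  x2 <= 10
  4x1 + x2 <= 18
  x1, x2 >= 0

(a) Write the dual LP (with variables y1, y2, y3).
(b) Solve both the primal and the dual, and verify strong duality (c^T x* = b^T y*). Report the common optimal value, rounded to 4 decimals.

The standard primal-dual pair for 'max c^T x s.t. A x <= b, x >= 0' is:
  Dual:  min b^T y  s.t.  A^T y >= c,  y >= 0.

So the dual LP is:
  minimize  5y1 + 10y2 + 18y3
  subject to:
    y1 + 4y3 >= 5
    y2 + y3 >= 4
    y1, y2, y3 >= 0

Solving the primal: x* = (2, 10).
  primal value c^T x* = 50.
Solving the dual: y* = (0, 2.75, 1.25).
  dual value b^T y* = 50.
Strong duality: c^T x* = b^T y*. Confirmed.

50


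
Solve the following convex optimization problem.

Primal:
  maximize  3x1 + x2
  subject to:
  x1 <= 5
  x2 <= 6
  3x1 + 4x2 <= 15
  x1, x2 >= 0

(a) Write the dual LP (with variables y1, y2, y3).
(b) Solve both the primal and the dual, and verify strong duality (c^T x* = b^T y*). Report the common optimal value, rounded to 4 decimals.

The standard primal-dual pair for 'max c^T x s.t. A x <= b, x >= 0' is:
  Dual:  min b^T y  s.t.  A^T y >= c,  y >= 0.

So the dual LP is:
  minimize  5y1 + 6y2 + 15y3
  subject to:
    y1 + 3y3 >= 3
    y2 + 4y3 >= 1
    y1, y2, y3 >= 0

Solving the primal: x* = (5, 0).
  primal value c^T x* = 15.
Solving the dual: y* = (2.25, 0, 0.25).
  dual value b^T y* = 15.
Strong duality: c^T x* = b^T y*. Confirmed.

15


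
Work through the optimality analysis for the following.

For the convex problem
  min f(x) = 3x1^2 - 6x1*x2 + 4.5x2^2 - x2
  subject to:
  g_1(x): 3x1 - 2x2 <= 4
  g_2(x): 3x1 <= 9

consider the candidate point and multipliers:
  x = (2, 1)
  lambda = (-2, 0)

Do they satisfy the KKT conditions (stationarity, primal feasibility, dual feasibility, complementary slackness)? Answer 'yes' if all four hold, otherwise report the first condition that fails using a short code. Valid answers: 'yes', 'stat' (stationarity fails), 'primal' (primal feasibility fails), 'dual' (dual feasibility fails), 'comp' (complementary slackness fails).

Gradient of f: grad f(x) = Q x + c = (6, -4)
Constraint values g_i(x) = a_i^T x - b_i:
  g_1((2, 1)) = 0
  g_2((2, 1)) = -3
Stationarity residual: grad f(x) + sum_i lambda_i a_i = (0, 0)
  -> stationarity OK
Primal feasibility (all g_i <= 0): OK
Dual feasibility (all lambda_i >= 0): FAILS
Complementary slackness (lambda_i * g_i(x) = 0 for all i): OK

Verdict: the first failing condition is dual_feasibility -> dual.

dual


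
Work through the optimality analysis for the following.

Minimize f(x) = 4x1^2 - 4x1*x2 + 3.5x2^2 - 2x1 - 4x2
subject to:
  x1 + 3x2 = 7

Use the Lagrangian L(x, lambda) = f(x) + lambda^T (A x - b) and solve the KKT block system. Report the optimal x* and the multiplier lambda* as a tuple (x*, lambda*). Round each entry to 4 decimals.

Form the Lagrangian:
  L(x, lambda) = (1/2) x^T Q x + c^T x + lambda^T (A x - b)
Stationarity (grad_x L = 0): Q x + c + A^T lambda = 0.
Primal feasibility: A x = b.

This gives the KKT block system:
  [ Q   A^T ] [ x     ]   [-c ]
  [ A    0  ] [ lambda ] = [ b ]

Solving the linear system:
  x*      = (1.3495, 1.8835)
  lambda* = (-1.2621)
  f(x*)   = -0.699

x* = (1.3495, 1.8835), lambda* = (-1.2621)


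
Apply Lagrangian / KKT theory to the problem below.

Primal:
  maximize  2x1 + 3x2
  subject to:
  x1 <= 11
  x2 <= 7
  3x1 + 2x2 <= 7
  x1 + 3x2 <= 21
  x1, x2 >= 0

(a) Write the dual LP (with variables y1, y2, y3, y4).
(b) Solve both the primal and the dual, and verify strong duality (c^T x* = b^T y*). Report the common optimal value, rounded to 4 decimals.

The standard primal-dual pair for 'max c^T x s.t. A x <= b, x >= 0' is:
  Dual:  min b^T y  s.t.  A^T y >= c,  y >= 0.

So the dual LP is:
  minimize  11y1 + 7y2 + 7y3 + 21y4
  subject to:
    y1 + 3y3 + y4 >= 2
    y2 + 2y3 + 3y4 >= 3
    y1, y2, y3, y4 >= 0

Solving the primal: x* = (0, 3.5).
  primal value c^T x* = 10.5.
Solving the dual: y* = (0, 0, 1.5, 0).
  dual value b^T y* = 10.5.
Strong duality: c^T x* = b^T y*. Confirmed.

10.5


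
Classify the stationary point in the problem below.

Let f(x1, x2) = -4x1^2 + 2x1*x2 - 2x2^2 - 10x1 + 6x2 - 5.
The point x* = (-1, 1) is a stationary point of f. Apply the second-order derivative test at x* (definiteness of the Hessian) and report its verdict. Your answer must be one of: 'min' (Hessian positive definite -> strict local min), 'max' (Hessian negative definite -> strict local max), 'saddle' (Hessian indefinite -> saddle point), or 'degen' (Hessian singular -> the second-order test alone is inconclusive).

Compute the Hessian H = grad^2 f:
  H = [[-8, 2], [2, -4]]
Verify stationarity: grad f(x*) = H x* + g = (0, 0).
Eigenvalues of H: -8.8284, -3.1716.
Both eigenvalues < 0, so H is negative definite -> x* is a strict local max.

max


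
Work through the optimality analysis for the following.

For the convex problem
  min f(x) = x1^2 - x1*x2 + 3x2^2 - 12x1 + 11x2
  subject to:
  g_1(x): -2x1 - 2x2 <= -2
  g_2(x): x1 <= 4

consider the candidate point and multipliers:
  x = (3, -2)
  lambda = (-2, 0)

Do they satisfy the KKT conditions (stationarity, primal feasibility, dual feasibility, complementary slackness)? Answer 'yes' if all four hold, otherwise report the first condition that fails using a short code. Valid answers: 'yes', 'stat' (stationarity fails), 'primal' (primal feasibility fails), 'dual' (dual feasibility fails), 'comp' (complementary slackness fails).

Gradient of f: grad f(x) = Q x + c = (-4, -4)
Constraint values g_i(x) = a_i^T x - b_i:
  g_1((3, -2)) = 0
  g_2((3, -2)) = -1
Stationarity residual: grad f(x) + sum_i lambda_i a_i = (0, 0)
  -> stationarity OK
Primal feasibility (all g_i <= 0): OK
Dual feasibility (all lambda_i >= 0): FAILS
Complementary slackness (lambda_i * g_i(x) = 0 for all i): OK

Verdict: the first failing condition is dual_feasibility -> dual.

dual


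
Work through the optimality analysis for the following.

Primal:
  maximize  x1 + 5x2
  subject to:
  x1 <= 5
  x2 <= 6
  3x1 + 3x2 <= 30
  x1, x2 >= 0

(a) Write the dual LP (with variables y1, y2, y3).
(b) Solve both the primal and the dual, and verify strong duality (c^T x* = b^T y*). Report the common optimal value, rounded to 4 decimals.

The standard primal-dual pair for 'max c^T x s.t. A x <= b, x >= 0' is:
  Dual:  min b^T y  s.t.  A^T y >= c,  y >= 0.

So the dual LP is:
  minimize  5y1 + 6y2 + 30y3
  subject to:
    y1 + 3y3 >= 1
    y2 + 3y3 >= 5
    y1, y2, y3 >= 0

Solving the primal: x* = (4, 6).
  primal value c^T x* = 34.
Solving the dual: y* = (0, 4, 0.3333).
  dual value b^T y* = 34.
Strong duality: c^T x* = b^T y*. Confirmed.

34


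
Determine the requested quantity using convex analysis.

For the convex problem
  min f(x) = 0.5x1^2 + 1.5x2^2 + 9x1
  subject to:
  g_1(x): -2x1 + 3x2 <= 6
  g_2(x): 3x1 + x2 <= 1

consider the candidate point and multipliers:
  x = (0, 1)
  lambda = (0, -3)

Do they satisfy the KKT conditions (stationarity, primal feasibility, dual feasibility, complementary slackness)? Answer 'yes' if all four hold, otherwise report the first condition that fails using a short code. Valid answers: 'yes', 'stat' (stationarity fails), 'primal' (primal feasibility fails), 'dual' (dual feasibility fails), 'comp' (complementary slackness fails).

Gradient of f: grad f(x) = Q x + c = (9, 3)
Constraint values g_i(x) = a_i^T x - b_i:
  g_1((0, 1)) = -3
  g_2((0, 1)) = 0
Stationarity residual: grad f(x) + sum_i lambda_i a_i = (0, 0)
  -> stationarity OK
Primal feasibility (all g_i <= 0): OK
Dual feasibility (all lambda_i >= 0): FAILS
Complementary slackness (lambda_i * g_i(x) = 0 for all i): OK

Verdict: the first failing condition is dual_feasibility -> dual.

dual


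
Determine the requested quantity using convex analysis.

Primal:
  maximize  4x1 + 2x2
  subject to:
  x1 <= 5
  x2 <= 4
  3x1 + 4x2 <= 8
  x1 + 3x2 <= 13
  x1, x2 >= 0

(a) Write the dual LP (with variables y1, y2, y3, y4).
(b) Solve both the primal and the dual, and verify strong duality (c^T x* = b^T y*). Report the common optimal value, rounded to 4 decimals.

The standard primal-dual pair for 'max c^T x s.t. A x <= b, x >= 0' is:
  Dual:  min b^T y  s.t.  A^T y >= c,  y >= 0.

So the dual LP is:
  minimize  5y1 + 4y2 + 8y3 + 13y4
  subject to:
    y1 + 3y3 + y4 >= 4
    y2 + 4y3 + 3y4 >= 2
    y1, y2, y3, y4 >= 0

Solving the primal: x* = (2.6667, 0).
  primal value c^T x* = 10.6667.
Solving the dual: y* = (0, 0, 1.3333, 0).
  dual value b^T y* = 10.6667.
Strong duality: c^T x* = b^T y*. Confirmed.

10.6667


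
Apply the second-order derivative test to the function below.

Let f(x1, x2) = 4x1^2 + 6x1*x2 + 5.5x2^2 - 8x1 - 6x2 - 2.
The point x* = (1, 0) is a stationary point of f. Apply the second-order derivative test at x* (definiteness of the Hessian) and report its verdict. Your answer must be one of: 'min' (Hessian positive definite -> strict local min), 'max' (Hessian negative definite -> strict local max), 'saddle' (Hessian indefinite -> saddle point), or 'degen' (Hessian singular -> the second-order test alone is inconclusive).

Compute the Hessian H = grad^2 f:
  H = [[8, 6], [6, 11]]
Verify stationarity: grad f(x*) = H x* + g = (0, 0).
Eigenvalues of H: 3.3153, 15.6847.
Both eigenvalues > 0, so H is positive definite -> x* is a strict local min.

min


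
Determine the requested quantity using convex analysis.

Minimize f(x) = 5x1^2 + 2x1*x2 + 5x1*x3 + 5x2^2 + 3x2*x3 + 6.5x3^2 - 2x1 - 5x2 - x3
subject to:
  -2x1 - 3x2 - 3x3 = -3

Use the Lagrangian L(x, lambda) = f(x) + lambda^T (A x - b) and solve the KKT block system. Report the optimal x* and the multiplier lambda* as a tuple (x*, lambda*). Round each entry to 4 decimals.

Form the Lagrangian:
  L(x, lambda) = (1/2) x^T Q x + c^T x + lambda^T (A x - b)
Stationarity (grad_x L = 0): Q x + c + A^T lambda = 0.
Primal feasibility: A x = b.

This gives the KKT block system:
  [ Q   A^T ] [ x     ]   [-c ]
  [ A    0  ] [ lambda ] = [ b ]

Solving the linear system:
  x*      = (0.238, 0.7722, 0.0691)
  lambda* = (1.1351)
  f(x*)   = -0.5004

x* = (0.238, 0.7722, 0.0691), lambda* = (1.1351)


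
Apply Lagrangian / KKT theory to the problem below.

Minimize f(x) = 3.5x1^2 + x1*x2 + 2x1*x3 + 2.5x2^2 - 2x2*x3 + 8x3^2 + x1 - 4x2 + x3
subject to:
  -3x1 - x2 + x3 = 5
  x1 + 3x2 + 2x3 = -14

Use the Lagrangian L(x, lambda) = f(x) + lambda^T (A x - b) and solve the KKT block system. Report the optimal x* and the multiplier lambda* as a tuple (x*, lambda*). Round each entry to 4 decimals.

Form the Lagrangian:
  L(x, lambda) = (1/2) x^T Q x + c^T x + lambda^T (A x - b)
Stationarity (grad_x L = 0): Q x + c + A^T lambda = 0.
Primal feasibility: A x = b.

This gives the KKT block system:
  [ Q   A^T ] [ x     ]   [-c ]
  [ A    0  ] [ lambda ] = [ b ]

Solving the linear system:
  x*      = (-0.8311, -3.6365, -1.1297)
  lambda* = (-1.4232, 6.4437)
  f(x*)   = 54.9565

x* = (-0.8311, -3.6365, -1.1297), lambda* = (-1.4232, 6.4437)


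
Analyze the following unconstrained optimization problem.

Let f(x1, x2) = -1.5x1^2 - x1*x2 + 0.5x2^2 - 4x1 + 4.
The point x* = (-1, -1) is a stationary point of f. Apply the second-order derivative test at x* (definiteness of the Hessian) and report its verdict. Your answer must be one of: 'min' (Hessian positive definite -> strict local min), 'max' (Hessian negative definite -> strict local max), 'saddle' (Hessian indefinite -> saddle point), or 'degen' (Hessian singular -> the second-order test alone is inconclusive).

Compute the Hessian H = grad^2 f:
  H = [[-3, -1], [-1, 1]]
Verify stationarity: grad f(x*) = H x* + g = (0, 0).
Eigenvalues of H: -3.2361, 1.2361.
Eigenvalues have mixed signs, so H is indefinite -> x* is a saddle point.

saddle


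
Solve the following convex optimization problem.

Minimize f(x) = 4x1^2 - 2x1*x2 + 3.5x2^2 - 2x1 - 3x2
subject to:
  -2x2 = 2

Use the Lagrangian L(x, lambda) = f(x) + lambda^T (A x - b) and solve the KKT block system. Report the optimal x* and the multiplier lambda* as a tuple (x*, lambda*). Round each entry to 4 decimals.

Form the Lagrangian:
  L(x, lambda) = (1/2) x^T Q x + c^T x + lambda^T (A x - b)
Stationarity (grad_x L = 0): Q x + c + A^T lambda = 0.
Primal feasibility: A x = b.

This gives the KKT block system:
  [ Q   A^T ] [ x     ]   [-c ]
  [ A    0  ] [ lambda ] = [ b ]

Solving the linear system:
  x*      = (0, -1)
  lambda* = (-5)
  f(x*)   = 6.5

x* = (0, -1), lambda* = (-5)


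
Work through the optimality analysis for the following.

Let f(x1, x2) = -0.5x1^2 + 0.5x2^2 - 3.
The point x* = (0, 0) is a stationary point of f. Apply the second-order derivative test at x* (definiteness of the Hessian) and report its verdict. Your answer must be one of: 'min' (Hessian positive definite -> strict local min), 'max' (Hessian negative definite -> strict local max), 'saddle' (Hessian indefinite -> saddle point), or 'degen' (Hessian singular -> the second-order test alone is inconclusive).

Compute the Hessian H = grad^2 f:
  H = [[-1, 0], [0, 1]]
Verify stationarity: grad f(x*) = H x* + g = (0, 0).
Eigenvalues of H: -1, 1.
Eigenvalues have mixed signs, so H is indefinite -> x* is a saddle point.

saddle


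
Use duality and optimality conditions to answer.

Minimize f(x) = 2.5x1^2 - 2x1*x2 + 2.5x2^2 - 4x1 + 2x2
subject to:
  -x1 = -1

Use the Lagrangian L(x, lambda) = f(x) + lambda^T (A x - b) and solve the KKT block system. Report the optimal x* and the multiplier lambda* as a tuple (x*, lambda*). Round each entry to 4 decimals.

Form the Lagrangian:
  L(x, lambda) = (1/2) x^T Q x + c^T x + lambda^T (A x - b)
Stationarity (grad_x L = 0): Q x + c + A^T lambda = 0.
Primal feasibility: A x = b.

This gives the KKT block system:
  [ Q   A^T ] [ x     ]   [-c ]
  [ A    0  ] [ lambda ] = [ b ]

Solving the linear system:
  x*      = (1, 0)
  lambda* = (1)
  f(x*)   = -1.5

x* = (1, 0), lambda* = (1)


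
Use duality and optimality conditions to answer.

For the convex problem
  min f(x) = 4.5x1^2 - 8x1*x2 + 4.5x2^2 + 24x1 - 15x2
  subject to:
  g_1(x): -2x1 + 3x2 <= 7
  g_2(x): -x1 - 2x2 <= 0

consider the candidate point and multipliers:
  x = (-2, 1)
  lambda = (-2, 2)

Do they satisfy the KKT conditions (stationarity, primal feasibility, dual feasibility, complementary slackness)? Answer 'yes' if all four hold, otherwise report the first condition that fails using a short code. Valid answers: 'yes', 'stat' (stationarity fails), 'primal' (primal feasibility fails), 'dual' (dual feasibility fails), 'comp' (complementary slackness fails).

Gradient of f: grad f(x) = Q x + c = (-2, 10)
Constraint values g_i(x) = a_i^T x - b_i:
  g_1((-2, 1)) = 0
  g_2((-2, 1)) = 0
Stationarity residual: grad f(x) + sum_i lambda_i a_i = (0, 0)
  -> stationarity OK
Primal feasibility (all g_i <= 0): OK
Dual feasibility (all lambda_i >= 0): FAILS
Complementary slackness (lambda_i * g_i(x) = 0 for all i): OK

Verdict: the first failing condition is dual_feasibility -> dual.

dual


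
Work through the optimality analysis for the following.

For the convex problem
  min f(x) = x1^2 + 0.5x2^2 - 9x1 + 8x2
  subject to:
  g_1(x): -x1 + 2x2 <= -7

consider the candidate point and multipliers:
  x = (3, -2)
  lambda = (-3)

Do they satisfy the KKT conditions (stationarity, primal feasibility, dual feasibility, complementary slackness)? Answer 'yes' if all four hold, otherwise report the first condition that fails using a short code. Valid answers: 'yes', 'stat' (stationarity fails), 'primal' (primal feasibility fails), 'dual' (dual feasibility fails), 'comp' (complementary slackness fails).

Gradient of f: grad f(x) = Q x + c = (-3, 6)
Constraint values g_i(x) = a_i^T x - b_i:
  g_1((3, -2)) = 0
Stationarity residual: grad f(x) + sum_i lambda_i a_i = (0, 0)
  -> stationarity OK
Primal feasibility (all g_i <= 0): OK
Dual feasibility (all lambda_i >= 0): FAILS
Complementary slackness (lambda_i * g_i(x) = 0 for all i): OK

Verdict: the first failing condition is dual_feasibility -> dual.

dual


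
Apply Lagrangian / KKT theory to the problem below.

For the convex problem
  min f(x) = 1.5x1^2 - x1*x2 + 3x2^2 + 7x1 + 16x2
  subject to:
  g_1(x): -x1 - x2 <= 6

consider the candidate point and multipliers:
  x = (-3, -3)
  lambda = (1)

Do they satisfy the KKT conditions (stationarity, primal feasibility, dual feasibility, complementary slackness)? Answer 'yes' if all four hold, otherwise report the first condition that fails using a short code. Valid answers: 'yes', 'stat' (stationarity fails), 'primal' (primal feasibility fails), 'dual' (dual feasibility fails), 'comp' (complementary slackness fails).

Gradient of f: grad f(x) = Q x + c = (1, 1)
Constraint values g_i(x) = a_i^T x - b_i:
  g_1((-3, -3)) = 0
Stationarity residual: grad f(x) + sum_i lambda_i a_i = (0, 0)
  -> stationarity OK
Primal feasibility (all g_i <= 0): OK
Dual feasibility (all lambda_i >= 0): OK
Complementary slackness (lambda_i * g_i(x) = 0 for all i): OK

Verdict: yes, KKT holds.

yes


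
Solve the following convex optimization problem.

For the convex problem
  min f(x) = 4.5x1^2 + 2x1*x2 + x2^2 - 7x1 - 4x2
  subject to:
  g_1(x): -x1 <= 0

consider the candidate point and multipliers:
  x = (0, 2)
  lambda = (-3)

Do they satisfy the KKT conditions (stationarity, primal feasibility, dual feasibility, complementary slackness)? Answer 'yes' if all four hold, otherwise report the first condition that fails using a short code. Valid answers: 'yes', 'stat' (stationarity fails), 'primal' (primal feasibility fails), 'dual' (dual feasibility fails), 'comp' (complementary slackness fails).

Gradient of f: grad f(x) = Q x + c = (-3, 0)
Constraint values g_i(x) = a_i^T x - b_i:
  g_1((0, 2)) = 0
Stationarity residual: grad f(x) + sum_i lambda_i a_i = (0, 0)
  -> stationarity OK
Primal feasibility (all g_i <= 0): OK
Dual feasibility (all lambda_i >= 0): FAILS
Complementary slackness (lambda_i * g_i(x) = 0 for all i): OK

Verdict: the first failing condition is dual_feasibility -> dual.

dual


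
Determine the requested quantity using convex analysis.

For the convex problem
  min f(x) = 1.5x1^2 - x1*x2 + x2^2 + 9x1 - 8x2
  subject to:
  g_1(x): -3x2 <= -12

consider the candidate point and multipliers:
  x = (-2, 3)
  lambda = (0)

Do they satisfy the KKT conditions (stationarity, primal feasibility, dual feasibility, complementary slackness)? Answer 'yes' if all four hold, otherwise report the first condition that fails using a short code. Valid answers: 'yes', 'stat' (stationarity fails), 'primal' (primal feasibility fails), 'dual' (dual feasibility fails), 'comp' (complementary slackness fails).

Gradient of f: grad f(x) = Q x + c = (0, 0)
Constraint values g_i(x) = a_i^T x - b_i:
  g_1((-2, 3)) = 3
Stationarity residual: grad f(x) + sum_i lambda_i a_i = (0, 0)
  -> stationarity OK
Primal feasibility (all g_i <= 0): FAILS
Dual feasibility (all lambda_i >= 0): OK
Complementary slackness (lambda_i * g_i(x) = 0 for all i): OK

Verdict: the first failing condition is primal_feasibility -> primal.

primal


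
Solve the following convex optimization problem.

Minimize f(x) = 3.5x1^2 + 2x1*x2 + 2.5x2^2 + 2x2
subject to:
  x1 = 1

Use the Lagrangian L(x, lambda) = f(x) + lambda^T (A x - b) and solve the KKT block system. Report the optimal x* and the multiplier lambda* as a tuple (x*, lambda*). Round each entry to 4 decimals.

Form the Lagrangian:
  L(x, lambda) = (1/2) x^T Q x + c^T x + lambda^T (A x - b)
Stationarity (grad_x L = 0): Q x + c + A^T lambda = 0.
Primal feasibility: A x = b.

This gives the KKT block system:
  [ Q   A^T ] [ x     ]   [-c ]
  [ A    0  ] [ lambda ] = [ b ]

Solving the linear system:
  x*      = (1, -0.8)
  lambda* = (-5.4)
  f(x*)   = 1.9

x* = (1, -0.8), lambda* = (-5.4)


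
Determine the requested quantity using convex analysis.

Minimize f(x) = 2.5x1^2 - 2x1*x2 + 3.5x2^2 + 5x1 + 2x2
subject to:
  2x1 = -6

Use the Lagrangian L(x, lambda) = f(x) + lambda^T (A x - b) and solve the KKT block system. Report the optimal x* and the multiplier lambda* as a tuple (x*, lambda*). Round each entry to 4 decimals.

Form the Lagrangian:
  L(x, lambda) = (1/2) x^T Q x + c^T x + lambda^T (A x - b)
Stationarity (grad_x L = 0): Q x + c + A^T lambda = 0.
Primal feasibility: A x = b.

This gives the KKT block system:
  [ Q   A^T ] [ x     ]   [-c ]
  [ A    0  ] [ lambda ] = [ b ]

Solving the linear system:
  x*      = (-3, -1.1429)
  lambda* = (3.8571)
  f(x*)   = 2.9286

x* = (-3, -1.1429), lambda* = (3.8571)


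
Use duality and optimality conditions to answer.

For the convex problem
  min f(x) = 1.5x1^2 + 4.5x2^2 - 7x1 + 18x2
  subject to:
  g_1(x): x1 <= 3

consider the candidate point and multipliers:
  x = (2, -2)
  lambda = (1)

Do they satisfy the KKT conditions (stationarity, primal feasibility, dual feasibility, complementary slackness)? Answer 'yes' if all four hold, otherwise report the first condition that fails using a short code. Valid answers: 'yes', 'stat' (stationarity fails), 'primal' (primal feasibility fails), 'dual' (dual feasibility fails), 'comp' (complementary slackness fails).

Gradient of f: grad f(x) = Q x + c = (-1, 0)
Constraint values g_i(x) = a_i^T x - b_i:
  g_1((2, -2)) = -1
Stationarity residual: grad f(x) + sum_i lambda_i a_i = (0, 0)
  -> stationarity OK
Primal feasibility (all g_i <= 0): OK
Dual feasibility (all lambda_i >= 0): OK
Complementary slackness (lambda_i * g_i(x) = 0 for all i): FAILS

Verdict: the first failing condition is complementary_slackness -> comp.

comp


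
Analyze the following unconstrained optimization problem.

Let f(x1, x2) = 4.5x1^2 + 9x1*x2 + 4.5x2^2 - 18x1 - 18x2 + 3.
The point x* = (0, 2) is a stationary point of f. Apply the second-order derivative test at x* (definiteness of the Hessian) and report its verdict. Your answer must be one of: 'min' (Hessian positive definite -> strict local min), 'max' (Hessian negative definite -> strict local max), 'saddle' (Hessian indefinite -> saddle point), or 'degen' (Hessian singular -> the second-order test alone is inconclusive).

Compute the Hessian H = grad^2 f:
  H = [[9, 9], [9, 9]]
Verify stationarity: grad f(x*) = H x* + g = (0, 0).
Eigenvalues of H: 0, 18.
H has a zero eigenvalue (singular; positive semidefinite but not definite), so H is neither positive definite, negative definite, nor indefinite. The second-order test alone is inconclusive -> degen.
(Indeed, f is constant along the null direction of H through x*, so x* is not a strict local extremum.)

degen


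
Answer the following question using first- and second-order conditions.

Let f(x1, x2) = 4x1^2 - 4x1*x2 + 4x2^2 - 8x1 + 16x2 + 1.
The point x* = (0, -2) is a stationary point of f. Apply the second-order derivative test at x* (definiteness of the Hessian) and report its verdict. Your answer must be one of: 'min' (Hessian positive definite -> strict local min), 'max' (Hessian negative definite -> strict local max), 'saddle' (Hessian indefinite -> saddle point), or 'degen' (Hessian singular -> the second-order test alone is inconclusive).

Compute the Hessian H = grad^2 f:
  H = [[8, -4], [-4, 8]]
Verify stationarity: grad f(x*) = H x* + g = (0, 0).
Eigenvalues of H: 4, 12.
Both eigenvalues > 0, so H is positive definite -> x* is a strict local min.

min


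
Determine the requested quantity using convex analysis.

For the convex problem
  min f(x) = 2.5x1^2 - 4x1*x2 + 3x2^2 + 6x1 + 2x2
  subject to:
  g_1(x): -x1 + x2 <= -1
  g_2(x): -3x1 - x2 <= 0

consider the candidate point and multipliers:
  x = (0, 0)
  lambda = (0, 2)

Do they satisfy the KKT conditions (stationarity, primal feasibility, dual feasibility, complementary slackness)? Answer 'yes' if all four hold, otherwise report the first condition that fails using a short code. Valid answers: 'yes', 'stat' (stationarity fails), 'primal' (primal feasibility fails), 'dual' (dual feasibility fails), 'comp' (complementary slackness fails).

Gradient of f: grad f(x) = Q x + c = (6, 2)
Constraint values g_i(x) = a_i^T x - b_i:
  g_1((0, 0)) = 1
  g_2((0, 0)) = 0
Stationarity residual: grad f(x) + sum_i lambda_i a_i = (0, 0)
  -> stationarity OK
Primal feasibility (all g_i <= 0): FAILS
Dual feasibility (all lambda_i >= 0): OK
Complementary slackness (lambda_i * g_i(x) = 0 for all i): OK

Verdict: the first failing condition is primal_feasibility -> primal.

primal


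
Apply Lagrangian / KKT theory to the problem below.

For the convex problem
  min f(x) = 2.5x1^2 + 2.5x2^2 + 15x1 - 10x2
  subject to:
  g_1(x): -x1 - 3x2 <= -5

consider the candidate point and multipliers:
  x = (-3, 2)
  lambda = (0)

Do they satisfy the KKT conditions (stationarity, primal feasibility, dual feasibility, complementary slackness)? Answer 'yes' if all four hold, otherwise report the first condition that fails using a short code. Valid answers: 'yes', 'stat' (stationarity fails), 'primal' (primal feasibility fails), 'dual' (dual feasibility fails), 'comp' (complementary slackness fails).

Gradient of f: grad f(x) = Q x + c = (0, 0)
Constraint values g_i(x) = a_i^T x - b_i:
  g_1((-3, 2)) = 2
Stationarity residual: grad f(x) + sum_i lambda_i a_i = (0, 0)
  -> stationarity OK
Primal feasibility (all g_i <= 0): FAILS
Dual feasibility (all lambda_i >= 0): OK
Complementary slackness (lambda_i * g_i(x) = 0 for all i): OK

Verdict: the first failing condition is primal_feasibility -> primal.

primal


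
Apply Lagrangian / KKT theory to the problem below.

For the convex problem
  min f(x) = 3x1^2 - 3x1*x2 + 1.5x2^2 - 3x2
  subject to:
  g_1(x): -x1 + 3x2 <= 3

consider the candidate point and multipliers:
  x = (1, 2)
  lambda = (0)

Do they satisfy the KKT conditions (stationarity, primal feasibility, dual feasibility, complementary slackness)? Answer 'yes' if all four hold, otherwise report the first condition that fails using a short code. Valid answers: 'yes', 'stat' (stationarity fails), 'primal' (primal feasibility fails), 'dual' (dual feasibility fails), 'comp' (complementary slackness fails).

Gradient of f: grad f(x) = Q x + c = (0, 0)
Constraint values g_i(x) = a_i^T x - b_i:
  g_1((1, 2)) = 2
Stationarity residual: grad f(x) + sum_i lambda_i a_i = (0, 0)
  -> stationarity OK
Primal feasibility (all g_i <= 0): FAILS
Dual feasibility (all lambda_i >= 0): OK
Complementary slackness (lambda_i * g_i(x) = 0 for all i): OK

Verdict: the first failing condition is primal_feasibility -> primal.

primal


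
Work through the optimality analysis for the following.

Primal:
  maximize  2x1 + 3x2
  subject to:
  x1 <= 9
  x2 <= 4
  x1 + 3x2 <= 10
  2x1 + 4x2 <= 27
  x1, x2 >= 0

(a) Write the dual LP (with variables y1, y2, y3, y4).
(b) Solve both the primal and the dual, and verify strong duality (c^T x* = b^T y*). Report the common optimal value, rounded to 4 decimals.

The standard primal-dual pair for 'max c^T x s.t. A x <= b, x >= 0' is:
  Dual:  min b^T y  s.t.  A^T y >= c,  y >= 0.

So the dual LP is:
  minimize  9y1 + 4y2 + 10y3 + 27y4
  subject to:
    y1 + y3 + 2y4 >= 2
    y2 + 3y3 + 4y4 >= 3
    y1, y2, y3, y4 >= 0

Solving the primal: x* = (9, 0.3333).
  primal value c^T x* = 19.
Solving the dual: y* = (1, 0, 1, 0).
  dual value b^T y* = 19.
Strong duality: c^T x* = b^T y*. Confirmed.

19


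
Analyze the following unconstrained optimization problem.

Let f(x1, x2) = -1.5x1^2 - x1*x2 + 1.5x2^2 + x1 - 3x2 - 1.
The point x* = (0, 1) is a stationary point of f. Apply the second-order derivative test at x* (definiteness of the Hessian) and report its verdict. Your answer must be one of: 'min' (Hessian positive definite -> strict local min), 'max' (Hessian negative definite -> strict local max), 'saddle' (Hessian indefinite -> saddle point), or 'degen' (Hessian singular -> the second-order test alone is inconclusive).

Compute the Hessian H = grad^2 f:
  H = [[-3, -1], [-1, 3]]
Verify stationarity: grad f(x*) = H x* + g = (0, 0).
Eigenvalues of H: -3.1623, 3.1623.
Eigenvalues have mixed signs, so H is indefinite -> x* is a saddle point.

saddle


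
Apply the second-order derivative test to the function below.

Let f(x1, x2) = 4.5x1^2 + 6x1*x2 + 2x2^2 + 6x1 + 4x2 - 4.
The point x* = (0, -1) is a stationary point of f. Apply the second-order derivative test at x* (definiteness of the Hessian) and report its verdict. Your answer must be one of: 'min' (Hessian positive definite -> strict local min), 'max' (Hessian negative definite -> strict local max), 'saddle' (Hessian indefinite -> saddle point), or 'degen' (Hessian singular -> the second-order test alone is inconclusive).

Compute the Hessian H = grad^2 f:
  H = [[9, 6], [6, 4]]
Verify stationarity: grad f(x*) = H x* + g = (0, 0).
Eigenvalues of H: 0, 13.
H has a zero eigenvalue (singular; positive semidefinite but not definite), so H is neither positive definite, negative definite, nor indefinite. The second-order test alone is inconclusive -> degen.
(Indeed, f is constant along the null direction of H through x*, so x* is not a strict local extremum.)

degen


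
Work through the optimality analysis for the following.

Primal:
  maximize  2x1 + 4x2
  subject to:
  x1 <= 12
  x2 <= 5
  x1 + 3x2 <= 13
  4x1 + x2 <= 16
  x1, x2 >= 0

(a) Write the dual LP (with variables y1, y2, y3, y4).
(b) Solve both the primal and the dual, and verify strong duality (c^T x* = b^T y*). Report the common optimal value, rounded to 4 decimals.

The standard primal-dual pair for 'max c^T x s.t. A x <= b, x >= 0' is:
  Dual:  min b^T y  s.t.  A^T y >= c,  y >= 0.

So the dual LP is:
  minimize  12y1 + 5y2 + 13y3 + 16y4
  subject to:
    y1 + y3 + 4y4 >= 2
    y2 + 3y3 + y4 >= 4
    y1, y2, y3, y4 >= 0

Solving the primal: x* = (3.1818, 3.2727).
  primal value c^T x* = 19.4545.
Solving the dual: y* = (0, 0, 1.2727, 0.1818).
  dual value b^T y* = 19.4545.
Strong duality: c^T x* = b^T y*. Confirmed.

19.4545


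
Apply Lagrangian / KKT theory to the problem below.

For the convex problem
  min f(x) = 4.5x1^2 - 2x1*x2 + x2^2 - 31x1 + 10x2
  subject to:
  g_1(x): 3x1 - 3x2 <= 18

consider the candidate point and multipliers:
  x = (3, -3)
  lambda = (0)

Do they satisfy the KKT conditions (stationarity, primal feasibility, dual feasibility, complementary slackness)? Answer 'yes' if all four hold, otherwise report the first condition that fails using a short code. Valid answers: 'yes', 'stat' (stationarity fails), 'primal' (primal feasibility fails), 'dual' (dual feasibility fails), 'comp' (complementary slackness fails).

Gradient of f: grad f(x) = Q x + c = (2, -2)
Constraint values g_i(x) = a_i^T x - b_i:
  g_1((3, -3)) = 0
Stationarity residual: grad f(x) + sum_i lambda_i a_i = (2, -2)
  -> stationarity FAILS
Primal feasibility (all g_i <= 0): OK
Dual feasibility (all lambda_i >= 0): OK
Complementary slackness (lambda_i * g_i(x) = 0 for all i): OK

Verdict: the first failing condition is stationarity -> stat.

stat


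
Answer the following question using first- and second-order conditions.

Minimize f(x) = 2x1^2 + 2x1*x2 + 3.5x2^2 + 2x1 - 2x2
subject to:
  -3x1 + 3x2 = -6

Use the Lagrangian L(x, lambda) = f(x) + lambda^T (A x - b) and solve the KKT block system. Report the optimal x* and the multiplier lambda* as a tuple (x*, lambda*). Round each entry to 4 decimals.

Form the Lagrangian:
  L(x, lambda) = (1/2) x^T Q x + c^T x + lambda^T (A x - b)
Stationarity (grad_x L = 0): Q x + c + A^T lambda = 0.
Primal feasibility: A x = b.

This gives the KKT block system:
  [ Q   A^T ] [ x     ]   [-c ]
  [ A    0  ] [ lambda ] = [ b ]

Solving the linear system:
  x*      = (1.2, -0.8)
  lambda* = (1.7333)
  f(x*)   = 7.2

x* = (1.2, -0.8), lambda* = (1.7333)


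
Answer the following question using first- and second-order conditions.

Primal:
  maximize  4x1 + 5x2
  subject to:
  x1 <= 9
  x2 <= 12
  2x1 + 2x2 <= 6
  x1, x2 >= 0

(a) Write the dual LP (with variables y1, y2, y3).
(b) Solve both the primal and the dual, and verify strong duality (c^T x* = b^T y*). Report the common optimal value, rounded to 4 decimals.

The standard primal-dual pair for 'max c^T x s.t. A x <= b, x >= 0' is:
  Dual:  min b^T y  s.t.  A^T y >= c,  y >= 0.

So the dual LP is:
  minimize  9y1 + 12y2 + 6y3
  subject to:
    y1 + 2y3 >= 4
    y2 + 2y3 >= 5
    y1, y2, y3 >= 0

Solving the primal: x* = (0, 3).
  primal value c^T x* = 15.
Solving the dual: y* = (0, 0, 2.5).
  dual value b^T y* = 15.
Strong duality: c^T x* = b^T y*. Confirmed.

15


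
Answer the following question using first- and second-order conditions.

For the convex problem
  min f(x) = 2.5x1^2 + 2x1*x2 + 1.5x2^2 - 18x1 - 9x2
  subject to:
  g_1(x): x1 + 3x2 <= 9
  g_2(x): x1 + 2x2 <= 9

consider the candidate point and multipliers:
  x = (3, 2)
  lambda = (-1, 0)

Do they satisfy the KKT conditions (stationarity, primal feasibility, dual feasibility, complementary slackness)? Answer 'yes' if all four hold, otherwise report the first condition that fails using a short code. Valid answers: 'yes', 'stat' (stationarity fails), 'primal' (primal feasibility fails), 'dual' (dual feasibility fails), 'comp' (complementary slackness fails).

Gradient of f: grad f(x) = Q x + c = (1, 3)
Constraint values g_i(x) = a_i^T x - b_i:
  g_1((3, 2)) = 0
  g_2((3, 2)) = -2
Stationarity residual: grad f(x) + sum_i lambda_i a_i = (0, 0)
  -> stationarity OK
Primal feasibility (all g_i <= 0): OK
Dual feasibility (all lambda_i >= 0): FAILS
Complementary slackness (lambda_i * g_i(x) = 0 for all i): OK

Verdict: the first failing condition is dual_feasibility -> dual.

dual


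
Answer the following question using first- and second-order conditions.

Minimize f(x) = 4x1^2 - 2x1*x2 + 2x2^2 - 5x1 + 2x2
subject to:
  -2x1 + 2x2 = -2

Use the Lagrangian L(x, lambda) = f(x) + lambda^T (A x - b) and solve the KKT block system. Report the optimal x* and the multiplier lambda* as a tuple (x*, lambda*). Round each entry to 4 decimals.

Form the Lagrangian:
  L(x, lambda) = (1/2) x^T Q x + c^T x + lambda^T (A x - b)
Stationarity (grad_x L = 0): Q x + c + A^T lambda = 0.
Primal feasibility: A x = b.

This gives the KKT block system:
  [ Q   A^T ] [ x     ]   [-c ]
  [ A    0  ] [ lambda ] = [ b ]

Solving the linear system:
  x*      = (0.625, -0.375)
  lambda* = (0.375)
  f(x*)   = -1.5625

x* = (0.625, -0.375), lambda* = (0.375)


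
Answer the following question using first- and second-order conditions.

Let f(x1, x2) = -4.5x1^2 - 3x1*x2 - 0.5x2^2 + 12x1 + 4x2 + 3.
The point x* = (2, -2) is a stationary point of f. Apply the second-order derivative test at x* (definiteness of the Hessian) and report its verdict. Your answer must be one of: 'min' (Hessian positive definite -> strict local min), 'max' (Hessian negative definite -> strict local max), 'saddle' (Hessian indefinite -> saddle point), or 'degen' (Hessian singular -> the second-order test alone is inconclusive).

Compute the Hessian H = grad^2 f:
  H = [[-9, -3], [-3, -1]]
Verify stationarity: grad f(x*) = H x* + g = (0, 0).
Eigenvalues of H: -10, 0.
H has a zero eigenvalue (singular; negative semidefinite but not definite), so H is neither positive definite, negative definite, nor indefinite. The second-order test alone is inconclusive -> degen.
(Indeed, f is constant along the null direction of H through x*, so x* is not a strict local extremum.)

degen


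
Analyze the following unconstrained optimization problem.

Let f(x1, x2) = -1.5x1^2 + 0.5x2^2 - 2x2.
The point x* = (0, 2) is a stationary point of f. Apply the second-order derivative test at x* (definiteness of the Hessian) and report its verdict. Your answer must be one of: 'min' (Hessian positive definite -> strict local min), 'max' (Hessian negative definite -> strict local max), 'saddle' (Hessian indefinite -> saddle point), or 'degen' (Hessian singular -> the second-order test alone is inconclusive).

Compute the Hessian H = grad^2 f:
  H = [[-3, 0], [0, 1]]
Verify stationarity: grad f(x*) = H x* + g = (0, 0).
Eigenvalues of H: -3, 1.
Eigenvalues have mixed signs, so H is indefinite -> x* is a saddle point.

saddle


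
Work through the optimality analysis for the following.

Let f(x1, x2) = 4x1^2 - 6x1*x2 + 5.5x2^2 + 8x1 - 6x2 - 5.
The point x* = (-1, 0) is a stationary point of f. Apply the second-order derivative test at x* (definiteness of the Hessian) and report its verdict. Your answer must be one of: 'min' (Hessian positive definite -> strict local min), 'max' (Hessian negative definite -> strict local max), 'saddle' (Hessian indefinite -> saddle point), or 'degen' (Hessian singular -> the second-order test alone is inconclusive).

Compute the Hessian H = grad^2 f:
  H = [[8, -6], [-6, 11]]
Verify stationarity: grad f(x*) = H x* + g = (0, 0).
Eigenvalues of H: 3.3153, 15.6847.
Both eigenvalues > 0, so H is positive definite -> x* is a strict local min.

min
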